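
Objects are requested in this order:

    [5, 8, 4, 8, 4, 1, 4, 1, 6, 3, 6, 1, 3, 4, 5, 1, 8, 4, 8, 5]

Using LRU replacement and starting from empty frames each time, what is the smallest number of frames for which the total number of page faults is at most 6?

f=1: 20 faults
f=2: 14 faults
f=3: 12 faults
f=4: 8 faults
f=5: 8 faults
f=6: 6 faults
Smallest f with faults ≤ 6 is 6.

6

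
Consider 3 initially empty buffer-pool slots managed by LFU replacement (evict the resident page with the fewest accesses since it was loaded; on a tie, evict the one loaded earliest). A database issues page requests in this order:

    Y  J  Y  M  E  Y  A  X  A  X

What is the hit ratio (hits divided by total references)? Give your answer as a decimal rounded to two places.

Y → fault, frames (Y)
J → fault, frames (Y J)
Y → hit
M → fault, frames (Y J M)
E → fault, evict J, frames (Y M E)
Y → hit
A → fault, evict M, frames (Y E A)
X → fault, evict E, frames (Y A X)
A → hit
X → hit
Hits: 4 of 10 references → 4/10 = 0.4000.

0.40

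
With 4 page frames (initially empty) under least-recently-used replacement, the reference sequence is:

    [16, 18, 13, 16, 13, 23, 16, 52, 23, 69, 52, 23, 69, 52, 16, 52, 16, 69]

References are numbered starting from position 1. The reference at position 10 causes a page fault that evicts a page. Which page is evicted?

pos 1: 16 -> miss, frames [16]
pos 2: 18 -> miss, frames [16, 18]
pos 3: 13 -> miss, frames [16, 18, 13]
pos 4: 16 -> hit
pos 5: 13 -> hit
pos 6: 23 -> miss, frames [18, 16, 13, 23]
pos 7: 16 -> hit
pos 8: 52 -> miss, evict 18, frames [13, 23, 16, 52]
pos 9: 23 -> hit
pos 10: 69 -> miss, evict 13, frames [16, 52, 23, 69]
At position 10, page 13 is evicted.

13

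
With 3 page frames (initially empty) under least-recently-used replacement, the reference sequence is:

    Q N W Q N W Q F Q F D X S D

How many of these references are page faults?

Q → fault, frames (Q)
N → fault, frames (Q N)
W → fault, frames (Q N W)
Q → hit
N → hit
W → hit
Q → hit
F → fault, evict N, frames (W Q F)
Q → hit
F → hit
D → fault, evict W, frames (Q F D)
X → fault, evict Q, frames (F D X)
S → fault, evict F, frames (D X S)
D → hit
Page faults: 7.

7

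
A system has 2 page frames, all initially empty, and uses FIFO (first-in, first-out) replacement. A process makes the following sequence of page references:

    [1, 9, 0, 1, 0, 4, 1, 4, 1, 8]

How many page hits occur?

4

1 → miss, frames (1)
9 → miss, frames (1 9)
0 → miss, evict 1, frames (9 0)
1 → miss, evict 9, frames (0 1)
0 → hit
4 → miss, evict 0, frames (1 4)
1 → hit
4 → hit
1 → hit
8 → miss, evict 1, frames (4 8)
Hits: 4.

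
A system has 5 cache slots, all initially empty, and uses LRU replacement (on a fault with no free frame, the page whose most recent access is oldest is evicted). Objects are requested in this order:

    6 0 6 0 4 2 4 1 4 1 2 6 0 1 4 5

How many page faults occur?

6

6 -> fault, frames [6]
0 -> fault, frames [6, 0]
6 -> hit
0 -> hit
4 -> fault, frames [6, 0, 4]
2 -> fault, frames [6, 0, 4, 2]
4 -> hit
1 -> fault, frames [6, 0, 2, 4, 1]
4 -> hit
1 -> hit
2 -> hit
6 -> hit
0 -> hit
1 -> hit
4 -> hit
5 -> fault, evict 2, frames [6, 0, 1, 4, 5]
Page faults: 6.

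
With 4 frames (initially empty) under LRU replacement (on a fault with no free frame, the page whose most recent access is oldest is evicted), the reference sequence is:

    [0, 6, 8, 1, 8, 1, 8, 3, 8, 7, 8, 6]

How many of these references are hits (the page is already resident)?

5

0 -> fault, frames {0}
6 -> fault, frames {0,6}
8 -> fault, frames {0,6,8}
1 -> fault, frames {0,6,8,1}
8 -> hit
1 -> hit
8 -> hit
3 -> fault, evict 0, frames {6,1,8,3}
8 -> hit
7 -> fault, evict 6, frames {1,3,8,7}
8 -> hit
6 -> fault, evict 1, frames {3,7,8,6}
Hits: 5.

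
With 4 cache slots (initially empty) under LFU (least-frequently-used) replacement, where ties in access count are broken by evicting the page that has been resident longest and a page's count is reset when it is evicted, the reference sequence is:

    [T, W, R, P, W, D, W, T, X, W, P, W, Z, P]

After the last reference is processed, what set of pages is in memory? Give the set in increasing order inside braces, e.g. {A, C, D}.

T: fault, frames {T}
W: fault, frames {T,W}
R: fault, frames {T,W,R}
P: fault, frames {T,W,R,P}
W: hit
D: fault, evict T, frames {W,R,P,D}
W: hit
T: fault, evict R, frames {W,P,D,T}
X: fault, evict P, frames {W,D,T,X}
W: hit
P: fault, evict D, frames {W,T,X,P}
W: hit
Z: fault, evict T, frames {W,X,P,Z}
P: hit

{P, W, X, Z}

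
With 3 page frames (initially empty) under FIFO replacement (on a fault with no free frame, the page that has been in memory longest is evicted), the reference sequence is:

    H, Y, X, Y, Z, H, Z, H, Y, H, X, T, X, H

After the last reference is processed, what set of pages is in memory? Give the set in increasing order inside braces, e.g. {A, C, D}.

{H, T, X}

H -> fault, frames [H]
Y -> fault, frames [H, Y]
X -> fault, frames [H, Y, X]
Y -> hit
Z -> fault, evict H, frames [Y, X, Z]
H -> fault, evict Y, frames [X, Z, H]
Z -> hit
H -> hit
Y -> fault, evict X, frames [Z, H, Y]
H -> hit
X -> fault, evict Z, frames [H, Y, X]
T -> fault, evict H, frames [Y, X, T]
X -> hit
H -> fault, evict Y, frames [X, T, H]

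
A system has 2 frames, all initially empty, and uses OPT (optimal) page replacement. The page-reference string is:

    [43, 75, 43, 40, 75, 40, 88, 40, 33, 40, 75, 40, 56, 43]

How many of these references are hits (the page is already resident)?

43 -> fault, frames [43]
75 -> fault, frames [43, 75]
43 -> hit
40 -> fault, evict 43, frames [75, 40]
75 -> hit
40 -> hit
88 -> fault, evict 75, frames [40, 88]
40 -> hit
33 -> fault, evict 88, frames [40, 33]
40 -> hit
75 -> fault, evict 33, frames [40, 75]
40 -> hit
56 -> fault, evict 75, frames [40, 56]
43 -> fault, evict 56, frames [40, 43]
Hits: 6.

6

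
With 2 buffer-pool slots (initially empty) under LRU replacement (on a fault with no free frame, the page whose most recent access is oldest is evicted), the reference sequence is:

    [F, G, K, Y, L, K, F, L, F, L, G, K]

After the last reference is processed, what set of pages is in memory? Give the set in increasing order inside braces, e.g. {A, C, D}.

{G, K}

F → miss, frames (F)
G → miss, frames (F G)
K → miss, evict F, frames (G K)
Y → miss, evict G, frames (K Y)
L → miss, evict K, frames (Y L)
K → miss, evict Y, frames (L K)
F → miss, evict L, frames (K F)
L → miss, evict K, frames (F L)
F → hit
L → hit
G → miss, evict F, frames (L G)
K → miss, evict L, frames (G K)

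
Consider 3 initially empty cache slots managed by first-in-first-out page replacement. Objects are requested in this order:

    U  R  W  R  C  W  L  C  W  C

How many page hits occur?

5

U: fault, frames [U]
R: fault, frames [U, R]
W: fault, frames [U, R, W]
R: hit
C: fault, evict U, frames [R, W, C]
W: hit
L: fault, evict R, frames [W, C, L]
C: hit
W: hit
C: hit
Hits: 5.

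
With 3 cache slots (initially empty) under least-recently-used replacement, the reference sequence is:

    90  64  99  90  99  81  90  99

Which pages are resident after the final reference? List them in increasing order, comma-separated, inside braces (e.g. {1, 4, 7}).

90 -> fault, frames [90]
64 -> fault, frames [90, 64]
99 -> fault, frames [90, 64, 99]
90 -> hit
99 -> hit
81 -> fault, evict 64, frames [90, 99, 81]
90 -> hit
99 -> hit

{81, 90, 99}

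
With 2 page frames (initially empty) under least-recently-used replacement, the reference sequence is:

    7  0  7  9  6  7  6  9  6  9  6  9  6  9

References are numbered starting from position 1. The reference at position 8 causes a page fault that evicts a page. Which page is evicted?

7

pos 1: 7: fault, frames (7)
pos 2: 0: fault, frames (7 0)
pos 3: 7: hit
pos 4: 9: fault, evict 0, frames (7 9)
pos 5: 6: fault, evict 7, frames (9 6)
pos 6: 7: fault, evict 9, frames (6 7)
pos 7: 6: hit
pos 8: 9: fault, evict 7, frames (6 9)
At position 8, page 7 is evicted.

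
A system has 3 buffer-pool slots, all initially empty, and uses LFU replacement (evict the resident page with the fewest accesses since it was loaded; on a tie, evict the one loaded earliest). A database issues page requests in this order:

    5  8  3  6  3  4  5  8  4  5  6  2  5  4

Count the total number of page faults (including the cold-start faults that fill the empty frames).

5 -> fault, frames (5)
8 -> fault, frames (5 8)
3 -> fault, frames (5 8 3)
6 -> fault, evict 5, frames (8 3 6)
3 -> hit
4 -> fault, evict 8, frames (3 6 4)
5 -> fault, evict 6, frames (3 4 5)
8 -> fault, evict 4, frames (3 5 8)
4 -> fault, evict 5, frames (3 8 4)
5 -> fault, evict 8, frames (3 4 5)
6 -> fault, evict 4, frames (3 5 6)
2 -> fault, evict 5, frames (3 6 2)
5 -> fault, evict 6, frames (3 2 5)
4 -> fault, evict 2, frames (3 5 4)
Page faults: 13.

13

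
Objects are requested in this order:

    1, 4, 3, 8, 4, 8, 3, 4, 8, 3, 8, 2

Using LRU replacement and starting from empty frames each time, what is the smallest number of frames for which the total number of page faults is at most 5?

3

f=1: 12 faults
f=2: 10 faults
f=3: 5 faults
f=4: 5 faults
f=5: 5 faults
Smallest f with faults ≤ 5 is 3.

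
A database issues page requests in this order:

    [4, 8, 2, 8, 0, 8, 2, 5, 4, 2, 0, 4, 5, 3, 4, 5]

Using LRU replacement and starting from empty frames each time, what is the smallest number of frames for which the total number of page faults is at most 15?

f=1: 16 faults
f=2: 14 faults
f=3: 9 faults
f=4: 8 faults
f=5: 6 faults
f=6: 6 faults
Smallest f with faults ≤ 15 is 2.

2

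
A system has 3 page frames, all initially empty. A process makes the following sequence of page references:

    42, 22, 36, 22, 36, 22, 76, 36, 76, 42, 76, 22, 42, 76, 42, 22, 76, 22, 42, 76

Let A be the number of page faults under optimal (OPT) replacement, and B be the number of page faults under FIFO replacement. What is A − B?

-1

Under OPT: F F F . . . F . . . . F . . . . . . . . → 5 faults.
Under FIFO: F F F . . . F . . F . F . . . . . . . . → 6 faults.
A − B = 5 − 6 = -1.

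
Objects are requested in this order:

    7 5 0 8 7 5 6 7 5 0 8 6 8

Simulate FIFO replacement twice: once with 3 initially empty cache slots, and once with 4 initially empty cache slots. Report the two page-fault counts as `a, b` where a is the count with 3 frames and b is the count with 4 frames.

9, 10

3 frames: F F F F F F F . . F F . . → 9 faults.
4 frames: F F F F . . F F F F F F . → 10 faults.
10 > 9: adding a frame increased faults — Belady's anomaly.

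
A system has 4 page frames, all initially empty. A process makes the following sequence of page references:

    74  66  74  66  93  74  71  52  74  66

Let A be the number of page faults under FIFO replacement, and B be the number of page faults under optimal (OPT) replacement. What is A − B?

2

Under FIFO: F F . . F . F F F F → 7 faults.
Under OPT: F F . . F . F F . . → 5 faults.
A − B = 7 − 5 = 2.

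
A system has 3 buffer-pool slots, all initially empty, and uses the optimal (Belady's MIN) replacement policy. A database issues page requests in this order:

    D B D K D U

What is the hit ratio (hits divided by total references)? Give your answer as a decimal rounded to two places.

0.33

D → miss, frames {D}
B → miss, frames {D,B}
D → hit
K → miss, frames {D,B,K}
D → hit
U → miss, evict K, frames {D,B,U}
Hits: 2 of 6 references → 2/6 = 0.3333.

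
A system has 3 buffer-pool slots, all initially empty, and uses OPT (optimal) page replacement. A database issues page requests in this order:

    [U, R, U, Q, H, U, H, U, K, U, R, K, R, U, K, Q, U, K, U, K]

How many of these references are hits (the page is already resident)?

14

U → miss, frames {U}
R → miss, frames {U,R}
U → hit
Q → miss, frames {U,R,Q}
H → miss, evict Q, frames {U,R,H}
U → hit
H → hit
U → hit
K → miss, evict H, frames {U,R,K}
U → hit
R → hit
K → hit
R → hit
U → hit
K → hit
Q → miss, evict R, frames {U,K,Q}
U → hit
K → hit
U → hit
K → hit
Hits: 14.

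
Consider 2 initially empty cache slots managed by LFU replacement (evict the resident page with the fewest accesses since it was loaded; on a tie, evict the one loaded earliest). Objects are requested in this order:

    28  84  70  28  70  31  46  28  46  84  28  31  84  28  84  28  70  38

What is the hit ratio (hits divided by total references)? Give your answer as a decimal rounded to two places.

0.11

28 → miss, frames (28)
84 → miss, frames (28 84)
70 → miss, evict 28, frames (84 70)
28 → miss, evict 84, frames (70 28)
70 → hit
31 → miss, evict 28, frames (70 31)
46 → miss, evict 31, frames (70 46)
28 → miss, evict 46, frames (70 28)
46 → miss, evict 28, frames (70 46)
84 → miss, evict 46, frames (70 84)
28 → miss, evict 84, frames (70 28)
31 → miss, evict 28, frames (70 31)
84 → miss, evict 31, frames (70 84)
28 → miss, evict 84, frames (70 28)
84 → miss, evict 28, frames (70 84)
28 → miss, evict 84, frames (70 28)
70 → hit
38 → miss, evict 28, frames (70 38)
Hits: 2 of 18 references → 2/18 = 0.1111.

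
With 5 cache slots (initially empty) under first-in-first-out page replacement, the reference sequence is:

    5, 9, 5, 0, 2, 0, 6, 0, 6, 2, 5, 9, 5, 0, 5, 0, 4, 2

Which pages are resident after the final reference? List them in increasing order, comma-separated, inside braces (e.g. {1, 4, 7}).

5 → miss, frames {5}
9 → miss, frames {5,9}
5 → hit
0 → miss, frames {5,9,0}
2 → miss, frames {5,9,0,2}
0 → hit
6 → miss, frames {5,9,0,2,6}
0 → hit
6 → hit
2 → hit
5 → hit
9 → hit
5 → hit
0 → hit
5 → hit
0 → hit
4 → miss, evict 5, frames {9,0,2,6,4}
2 → hit

{0, 2, 4, 6, 9}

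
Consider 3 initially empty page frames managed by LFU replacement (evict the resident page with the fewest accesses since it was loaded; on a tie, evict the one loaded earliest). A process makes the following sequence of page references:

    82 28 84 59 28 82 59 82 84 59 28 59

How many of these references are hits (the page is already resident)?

82 -> miss, frames {82}
28 -> miss, frames {82,28}
84 -> miss, frames {82,28,84}
59 -> miss, evict 82, frames {28,84,59}
28 -> hit
82 -> miss, evict 84, frames {28,59,82}
59 -> hit
82 -> hit
84 -> miss, evict 28, frames {59,82,84}
59 -> hit
28 -> miss, evict 84, frames {59,82,28}
59 -> hit
Hits: 5.

5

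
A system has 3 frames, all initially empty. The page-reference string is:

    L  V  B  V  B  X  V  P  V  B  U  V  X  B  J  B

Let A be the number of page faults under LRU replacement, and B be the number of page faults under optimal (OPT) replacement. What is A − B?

Under LRU: F F F . . F . F . F F . F F F . → 10 faults.
Under OPT: F F F . . F . F . . F . F . F . → 8 faults.
A − B = 10 − 8 = 2.

2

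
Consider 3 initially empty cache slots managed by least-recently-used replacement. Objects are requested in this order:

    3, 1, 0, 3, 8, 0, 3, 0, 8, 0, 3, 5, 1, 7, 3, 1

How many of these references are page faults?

8

3: fault, frames [3]
1: fault, frames [3, 1]
0: fault, frames [3, 1, 0]
3: hit
8: fault, evict 1, frames [0, 3, 8]
0: hit
3: hit
0: hit
8: hit
0: hit
3: hit
5: fault, evict 8, frames [0, 3, 5]
1: fault, evict 0, frames [3, 5, 1]
7: fault, evict 3, frames [5, 1, 7]
3: fault, evict 5, frames [1, 7, 3]
1: hit
Page faults: 8.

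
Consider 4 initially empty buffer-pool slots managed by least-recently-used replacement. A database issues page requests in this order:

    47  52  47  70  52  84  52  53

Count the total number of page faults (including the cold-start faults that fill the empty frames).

47 → miss, frames (47)
52 → miss, frames (47 52)
47 → hit
70 → miss, frames (52 47 70)
52 → hit
84 → miss, frames (47 70 52 84)
52 → hit
53 → miss, evict 47, frames (70 84 52 53)
Page faults: 5.

5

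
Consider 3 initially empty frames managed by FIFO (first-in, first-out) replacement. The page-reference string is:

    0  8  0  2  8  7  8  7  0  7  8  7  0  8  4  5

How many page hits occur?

0 -> fault, frames (0)
8 -> fault, frames (0 8)
0 -> hit
2 -> fault, frames (0 8 2)
8 -> hit
7 -> fault, evict 0, frames (8 2 7)
8 -> hit
7 -> hit
0 -> fault, evict 8, frames (2 7 0)
7 -> hit
8 -> fault, evict 2, frames (7 0 8)
7 -> hit
0 -> hit
8 -> hit
4 -> fault, evict 7, frames (0 8 4)
5 -> fault, evict 0, frames (8 4 5)
Hits: 8.

8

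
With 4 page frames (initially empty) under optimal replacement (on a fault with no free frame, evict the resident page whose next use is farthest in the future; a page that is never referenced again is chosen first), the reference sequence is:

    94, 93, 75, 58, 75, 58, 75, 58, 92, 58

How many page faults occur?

94: fault, frames [94]
93: fault, frames [94, 93]
75: fault, frames [94, 93, 75]
58: fault, frames [94, 93, 75, 58]
75: hit
58: hit
75: hit
58: hit
92: fault, evict 75, frames [94, 93, 58, 92]
58: hit
Page faults: 5.

5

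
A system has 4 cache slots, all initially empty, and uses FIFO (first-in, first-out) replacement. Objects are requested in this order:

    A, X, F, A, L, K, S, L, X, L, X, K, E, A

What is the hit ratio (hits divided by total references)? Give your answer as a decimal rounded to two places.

A: fault, frames {A}
X: fault, frames {A,X}
F: fault, frames {A,X,F}
A: hit
L: fault, frames {A,X,F,L}
K: fault, evict A, frames {X,F,L,K}
S: fault, evict X, frames {F,L,K,S}
L: hit
X: fault, evict F, frames {L,K,S,X}
L: hit
X: hit
K: hit
E: fault, evict L, frames {K,S,X,E}
A: fault, evict K, frames {S,X,E,A}
Hits: 5 of 14 references → 5/14 = 0.3571.

0.36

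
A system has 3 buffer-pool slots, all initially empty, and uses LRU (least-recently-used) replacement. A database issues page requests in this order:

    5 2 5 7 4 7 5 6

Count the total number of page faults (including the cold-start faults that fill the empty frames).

5 → miss, frames [5]
2 → miss, frames [5, 2]
5 → hit
7 → miss, frames [2, 5, 7]
4 → miss, evict 2, frames [5, 7, 4]
7 → hit
5 → hit
6 → miss, evict 4, frames [7, 5, 6]
Page faults: 5.

5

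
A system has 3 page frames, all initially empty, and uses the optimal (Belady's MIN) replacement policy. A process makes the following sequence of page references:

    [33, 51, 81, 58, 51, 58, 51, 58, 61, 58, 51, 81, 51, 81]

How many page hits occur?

8

33 -> fault, frames (33)
51 -> fault, frames (33 51)
81 -> fault, frames (33 51 81)
58 -> fault, evict 33, frames (51 81 58)
51 -> hit
58 -> hit
51 -> hit
58 -> hit
61 -> fault, evict 81, frames (51 58 61)
58 -> hit
51 -> hit
81 -> fault, evict 61, frames (51 58 81)
51 -> hit
81 -> hit
Hits: 8.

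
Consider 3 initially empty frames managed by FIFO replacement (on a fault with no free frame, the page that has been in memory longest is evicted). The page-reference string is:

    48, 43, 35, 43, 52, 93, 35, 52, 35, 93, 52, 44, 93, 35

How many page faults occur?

48 → fault, frames [48]
43 → fault, frames [48, 43]
35 → fault, frames [48, 43, 35]
43 → hit
52 → fault, evict 48, frames [43, 35, 52]
93 → fault, evict 43, frames [35, 52, 93]
35 → hit
52 → hit
35 → hit
93 → hit
52 → hit
44 → fault, evict 35, frames [52, 93, 44]
93 → hit
35 → fault, evict 52, frames [93, 44, 35]
Page faults: 7.

7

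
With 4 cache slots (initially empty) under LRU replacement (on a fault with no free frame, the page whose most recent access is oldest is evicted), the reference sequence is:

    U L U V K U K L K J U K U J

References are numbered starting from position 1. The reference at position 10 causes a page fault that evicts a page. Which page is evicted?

pos 1: U → fault, frames (U)
pos 2: L → fault, frames (U L)
pos 3: U → hit
pos 4: V → fault, frames (L U V)
pos 5: K → fault, frames (L U V K)
pos 6: U → hit
pos 7: K → hit
pos 8: L → hit
pos 9: K → hit
pos 10: J → fault, evict V, frames (U L K J)
At position 10, page V is evicted.

V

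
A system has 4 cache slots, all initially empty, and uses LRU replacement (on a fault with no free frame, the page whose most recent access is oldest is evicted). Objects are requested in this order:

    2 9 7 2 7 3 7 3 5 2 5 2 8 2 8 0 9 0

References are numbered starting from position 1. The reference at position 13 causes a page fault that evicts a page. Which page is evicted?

pos 1: 2 → miss, frames [2]
pos 2: 9 → miss, frames [2, 9]
pos 3: 7 → miss, frames [2, 9, 7]
pos 4: 2 → hit
pos 5: 7 → hit
pos 6: 3 → miss, frames [9, 2, 7, 3]
pos 7: 7 → hit
pos 8: 3 → hit
pos 9: 5 → miss, evict 9, frames [2, 7, 3, 5]
pos 10: 2 → hit
pos 11: 5 → hit
pos 12: 2 → hit
pos 13: 8 → miss, evict 7, frames [3, 5, 2, 8]
At position 13, page 7 is evicted.

7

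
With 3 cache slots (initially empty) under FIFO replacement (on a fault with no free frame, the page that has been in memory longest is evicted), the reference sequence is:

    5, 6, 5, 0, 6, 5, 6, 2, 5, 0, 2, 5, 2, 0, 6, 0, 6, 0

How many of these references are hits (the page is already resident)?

11

5 -> miss, frames {5}
6 -> miss, frames {5,6}
5 -> hit
0 -> miss, frames {5,6,0}
6 -> hit
5 -> hit
6 -> hit
2 -> miss, evict 5, frames {6,0,2}
5 -> miss, evict 6, frames {0,2,5}
0 -> hit
2 -> hit
5 -> hit
2 -> hit
0 -> hit
6 -> miss, evict 0, frames {2,5,6}
0 -> miss, evict 2, frames {5,6,0}
6 -> hit
0 -> hit
Hits: 11.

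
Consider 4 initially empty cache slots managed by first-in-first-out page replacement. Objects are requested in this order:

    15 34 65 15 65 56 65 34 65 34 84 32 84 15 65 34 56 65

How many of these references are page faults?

10

15 -> miss, frames {15}
34 -> miss, frames {15,34}
65 -> miss, frames {15,34,65}
15 -> hit
65 -> hit
56 -> miss, frames {15,34,65,56}
65 -> hit
34 -> hit
65 -> hit
34 -> hit
84 -> miss, evict 15, frames {34,65,56,84}
32 -> miss, evict 34, frames {65,56,84,32}
84 -> hit
15 -> miss, evict 65, frames {56,84,32,15}
65 -> miss, evict 56, frames {84,32,15,65}
34 -> miss, evict 84, frames {32,15,65,34}
56 -> miss, evict 32, frames {15,65,34,56}
65 -> hit
Page faults: 10.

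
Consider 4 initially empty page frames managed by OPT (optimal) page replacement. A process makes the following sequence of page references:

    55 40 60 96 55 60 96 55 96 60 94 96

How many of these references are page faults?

5

55 → fault, frames {55}
40 → fault, frames {55,40}
60 → fault, frames {55,40,60}
96 → fault, frames {55,40,60,96}
55 → hit
60 → hit
96 → hit
55 → hit
96 → hit
60 → hit
94 → fault, evict 60, frames {55,40,96,94}
96 → hit
Page faults: 5.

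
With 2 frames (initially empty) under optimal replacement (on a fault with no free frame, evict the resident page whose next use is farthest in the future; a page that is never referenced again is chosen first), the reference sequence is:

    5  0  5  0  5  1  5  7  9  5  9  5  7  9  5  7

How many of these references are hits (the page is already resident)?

5 → fault, frames {5}
0 → fault, frames {5,0}
5 → hit
0 → hit
5 → hit
1 → fault, evict 0, frames {5,1}
5 → hit
7 → fault, evict 1, frames {5,7}
9 → fault, evict 7, frames {5,9}
5 → hit
9 → hit
5 → hit
7 → fault, evict 5, frames {9,7}
9 → hit
5 → fault, evict 9, frames {7,5}
7 → hit
Hits: 9.

9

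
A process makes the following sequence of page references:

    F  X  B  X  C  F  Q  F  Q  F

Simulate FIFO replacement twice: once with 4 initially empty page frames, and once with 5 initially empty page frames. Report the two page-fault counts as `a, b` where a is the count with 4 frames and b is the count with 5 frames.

4 frames: F F F . F . F F . . → 6 faults.
5 frames: F F F . F . F . . . → 5 faults.
5 < 6: adding a frame reduced faults, as is typical.

6, 5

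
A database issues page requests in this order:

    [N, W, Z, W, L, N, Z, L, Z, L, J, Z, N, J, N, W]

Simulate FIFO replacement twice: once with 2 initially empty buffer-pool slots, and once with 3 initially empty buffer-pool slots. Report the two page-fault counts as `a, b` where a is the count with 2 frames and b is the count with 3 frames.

2 frames: F F F . F F F F . . F F F F . F → 12 faults.
3 frames: F F F . F F . . . . F F . . . F → 8 faults.
8 < 12: adding a frame reduced faults, as is typical.

12, 8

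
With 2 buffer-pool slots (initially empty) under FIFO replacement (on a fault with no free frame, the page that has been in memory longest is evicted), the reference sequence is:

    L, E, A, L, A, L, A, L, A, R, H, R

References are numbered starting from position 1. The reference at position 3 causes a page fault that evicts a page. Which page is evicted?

pos 1: L → miss, frames {L}
pos 2: E → miss, frames {L,E}
pos 3: A → miss, evict L, frames {E,A}
At position 3, page L is evicted.

L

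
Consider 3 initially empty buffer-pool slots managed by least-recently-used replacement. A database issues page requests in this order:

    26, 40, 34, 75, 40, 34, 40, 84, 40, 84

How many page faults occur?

26: fault, frames (26)
40: fault, frames (26 40)
34: fault, frames (26 40 34)
75: fault, evict 26, frames (40 34 75)
40: hit
34: hit
40: hit
84: fault, evict 75, frames (34 40 84)
40: hit
84: hit
Page faults: 5.

5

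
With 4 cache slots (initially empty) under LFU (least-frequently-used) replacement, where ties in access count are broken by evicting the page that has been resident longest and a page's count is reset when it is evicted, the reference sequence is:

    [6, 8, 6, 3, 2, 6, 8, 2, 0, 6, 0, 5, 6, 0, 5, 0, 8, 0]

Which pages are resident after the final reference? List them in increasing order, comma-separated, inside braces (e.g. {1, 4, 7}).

{0, 5, 6, 8}

6 -> fault, frames {6}
8 -> fault, frames {6,8}
6 -> hit
3 -> fault, frames {6,8,3}
2 -> fault, frames {6,8,3,2}
6 -> hit
8 -> hit
2 -> hit
0 -> fault, evict 3, frames {6,8,2,0}
6 -> hit
0 -> hit
5 -> fault, evict 8, frames {6,2,0,5}
6 -> hit
0 -> hit
5 -> hit
0 -> hit
8 -> fault, evict 2, frames {6,0,5,8}
0 -> hit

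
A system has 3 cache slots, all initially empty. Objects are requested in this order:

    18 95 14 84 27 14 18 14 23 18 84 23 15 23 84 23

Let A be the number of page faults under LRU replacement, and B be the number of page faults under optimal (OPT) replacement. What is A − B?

Under LRU: F F F F F . F . F . F . F . . . → 9 faults.
Under OPT: F F F F F . . . F . F . F . . . → 8 faults.
A − B = 9 − 8 = 1.

1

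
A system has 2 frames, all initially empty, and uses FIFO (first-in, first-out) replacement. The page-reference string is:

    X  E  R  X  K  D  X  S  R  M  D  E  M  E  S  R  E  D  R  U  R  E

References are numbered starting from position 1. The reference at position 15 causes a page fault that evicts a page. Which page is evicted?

pos 1: X -> fault, frames [X]
pos 2: E -> fault, frames [X, E]
pos 3: R -> fault, evict X, frames [E, R]
pos 4: X -> fault, evict E, frames [R, X]
pos 5: K -> fault, evict R, frames [X, K]
pos 6: D -> fault, evict X, frames [K, D]
pos 7: X -> fault, evict K, frames [D, X]
pos 8: S -> fault, evict D, frames [X, S]
pos 9: R -> fault, evict X, frames [S, R]
pos 10: M -> fault, evict S, frames [R, M]
pos 11: D -> fault, evict R, frames [M, D]
pos 12: E -> fault, evict M, frames [D, E]
pos 13: M -> fault, evict D, frames [E, M]
pos 14: E -> hit
pos 15: S -> fault, evict E, frames [M, S]
At position 15, page E is evicted.

E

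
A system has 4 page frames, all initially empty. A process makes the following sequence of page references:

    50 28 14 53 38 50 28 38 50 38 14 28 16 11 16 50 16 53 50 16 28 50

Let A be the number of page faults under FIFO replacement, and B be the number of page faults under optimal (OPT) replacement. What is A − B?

5

Under FIFO: F F F F F F F . . . F . F F . F . F . . F . → 13 faults.
Under OPT: F F F F F . . . . . . . F F . . . F . . . . → 8 faults.
A − B = 13 − 8 = 5.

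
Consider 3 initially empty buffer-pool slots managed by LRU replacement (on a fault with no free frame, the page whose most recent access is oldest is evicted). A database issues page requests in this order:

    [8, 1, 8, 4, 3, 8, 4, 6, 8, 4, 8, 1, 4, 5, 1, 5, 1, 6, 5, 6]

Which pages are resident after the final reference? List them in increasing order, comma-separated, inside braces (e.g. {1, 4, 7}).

8 -> miss, frames (8)
1 -> miss, frames (8 1)
8 -> hit
4 -> miss, frames (1 8 4)
3 -> miss, evict 1, frames (8 4 3)
8 -> hit
4 -> hit
6 -> miss, evict 3, frames (8 4 6)
8 -> hit
4 -> hit
8 -> hit
1 -> miss, evict 6, frames (4 8 1)
4 -> hit
5 -> miss, evict 8, frames (1 4 5)
1 -> hit
5 -> hit
1 -> hit
6 -> miss, evict 4, frames (5 1 6)
5 -> hit
6 -> hit

{1, 5, 6}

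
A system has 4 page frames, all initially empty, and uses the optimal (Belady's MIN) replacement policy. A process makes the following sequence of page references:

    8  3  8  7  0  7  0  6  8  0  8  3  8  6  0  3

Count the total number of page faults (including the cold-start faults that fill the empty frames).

5

8 → miss, frames [8]
3 → miss, frames [8, 3]
8 → hit
7 → miss, frames [8, 3, 7]
0 → miss, frames [8, 3, 7, 0]
7 → hit
0 → hit
6 → miss, evict 7, frames [8, 3, 0, 6]
8 → hit
0 → hit
8 → hit
3 → hit
8 → hit
6 → hit
0 → hit
3 → hit
Page faults: 5.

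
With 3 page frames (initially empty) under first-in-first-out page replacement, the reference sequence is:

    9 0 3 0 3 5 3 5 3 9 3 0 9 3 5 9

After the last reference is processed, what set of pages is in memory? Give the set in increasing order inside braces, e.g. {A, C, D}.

{3, 5, 9}

9: miss, frames (9)
0: miss, frames (9 0)
3: miss, frames (9 0 3)
0: hit
3: hit
5: miss, evict 9, frames (0 3 5)
3: hit
5: hit
3: hit
9: miss, evict 0, frames (3 5 9)
3: hit
0: miss, evict 3, frames (5 9 0)
9: hit
3: miss, evict 5, frames (9 0 3)
5: miss, evict 9, frames (0 3 5)
9: miss, evict 0, frames (3 5 9)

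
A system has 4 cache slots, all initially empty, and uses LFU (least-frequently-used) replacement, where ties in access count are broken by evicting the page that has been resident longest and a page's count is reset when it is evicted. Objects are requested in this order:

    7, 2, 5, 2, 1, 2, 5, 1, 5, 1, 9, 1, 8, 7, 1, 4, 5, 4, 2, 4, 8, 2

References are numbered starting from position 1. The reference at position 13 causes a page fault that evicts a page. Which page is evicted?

9

pos 1: 7 → fault, frames [7]
pos 2: 2 → fault, frames [7, 2]
pos 3: 5 → fault, frames [7, 2, 5]
pos 4: 2 → hit
pos 5: 1 → fault, frames [7, 2, 5, 1]
pos 6: 2 → hit
pos 7: 5 → hit
pos 8: 1 → hit
pos 9: 5 → hit
pos 10: 1 → hit
pos 11: 9 → fault, evict 7, frames [2, 5, 1, 9]
pos 12: 1 → hit
pos 13: 8 → fault, evict 9, frames [2, 5, 1, 8]
At position 13, page 9 is evicted.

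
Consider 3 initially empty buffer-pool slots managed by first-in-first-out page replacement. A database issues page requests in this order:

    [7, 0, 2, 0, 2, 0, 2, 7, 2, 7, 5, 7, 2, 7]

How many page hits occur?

9

7 → miss, frames (7)
0 → miss, frames (7 0)
2 → miss, frames (7 0 2)
0 → hit
2 → hit
0 → hit
2 → hit
7 → hit
2 → hit
7 → hit
5 → miss, evict 7, frames (0 2 5)
7 → miss, evict 0, frames (2 5 7)
2 → hit
7 → hit
Hits: 9.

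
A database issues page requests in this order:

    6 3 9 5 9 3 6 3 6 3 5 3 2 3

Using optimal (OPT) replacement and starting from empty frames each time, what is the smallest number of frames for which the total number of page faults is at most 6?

3

f=1: 14 faults
f=2: 8 faults
f=3: 6 faults
f=4: 5 faults
f=5: 5 faults
Smallest f with faults ≤ 6 is 3.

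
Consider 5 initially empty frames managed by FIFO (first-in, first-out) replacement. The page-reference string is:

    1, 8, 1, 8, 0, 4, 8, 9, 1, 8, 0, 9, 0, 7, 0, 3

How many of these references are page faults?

7

1 -> fault, frames (1)
8 -> fault, frames (1 8)
1 -> hit
8 -> hit
0 -> fault, frames (1 8 0)
4 -> fault, frames (1 8 0 4)
8 -> hit
9 -> fault, frames (1 8 0 4 9)
1 -> hit
8 -> hit
0 -> hit
9 -> hit
0 -> hit
7 -> fault, evict 1, frames (8 0 4 9 7)
0 -> hit
3 -> fault, evict 8, frames (0 4 9 7 3)
Page faults: 7.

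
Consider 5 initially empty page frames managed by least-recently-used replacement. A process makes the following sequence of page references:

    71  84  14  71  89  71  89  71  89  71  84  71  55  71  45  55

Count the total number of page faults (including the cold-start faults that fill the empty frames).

71 → fault, frames {71}
84 → fault, frames {71,84}
14 → fault, frames {71,84,14}
71 → hit
89 → fault, frames {84,14,71,89}
71 → hit
89 → hit
71 → hit
89 → hit
71 → hit
84 → hit
71 → hit
55 → fault, frames {14,89,84,71,55}
71 → hit
45 → fault, evict 14, frames {89,84,55,71,45}
55 → hit
Page faults: 6.

6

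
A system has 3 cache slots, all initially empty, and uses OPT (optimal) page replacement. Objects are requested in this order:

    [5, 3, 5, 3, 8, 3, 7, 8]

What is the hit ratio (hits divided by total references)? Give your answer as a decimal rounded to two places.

0.50

5 -> miss, frames (5)
3 -> miss, frames (5 3)
5 -> hit
3 -> hit
8 -> miss, frames (5 3 8)
3 -> hit
7 -> miss, evict 3, frames (5 8 7)
8 -> hit
Hits: 4 of 8 references → 4/8 = 0.5000.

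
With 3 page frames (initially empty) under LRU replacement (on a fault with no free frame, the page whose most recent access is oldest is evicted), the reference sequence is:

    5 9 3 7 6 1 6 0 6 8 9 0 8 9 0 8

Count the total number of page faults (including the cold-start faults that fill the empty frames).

5 -> miss, frames [5]
9 -> miss, frames [5, 9]
3 -> miss, frames [5, 9, 3]
7 -> miss, evict 5, frames [9, 3, 7]
6 -> miss, evict 9, frames [3, 7, 6]
1 -> miss, evict 3, frames [7, 6, 1]
6 -> hit
0 -> miss, evict 7, frames [1, 6, 0]
6 -> hit
8 -> miss, evict 1, frames [0, 6, 8]
9 -> miss, evict 0, frames [6, 8, 9]
0 -> miss, evict 6, frames [8, 9, 0]
8 -> hit
9 -> hit
0 -> hit
8 -> hit
Page faults: 10.

10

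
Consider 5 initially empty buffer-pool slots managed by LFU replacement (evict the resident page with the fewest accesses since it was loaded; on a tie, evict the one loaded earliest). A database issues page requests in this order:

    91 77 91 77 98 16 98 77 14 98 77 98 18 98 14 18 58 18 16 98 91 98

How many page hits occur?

13

91 → miss, frames [91]
77 → miss, frames [91, 77]
91 → hit
77 → hit
98 → miss, frames [91, 77, 98]
16 → miss, frames [91, 77, 98, 16]
98 → hit
77 → hit
14 → miss, frames [91, 77, 98, 16, 14]
98 → hit
77 → hit
98 → hit
18 → miss, evict 16, frames [91, 77, 98, 14, 18]
98 → hit
14 → hit
18 → hit
58 → miss, evict 91, frames [77, 98, 14, 18, 58]
18 → hit
16 → miss, evict 58, frames [77, 98, 14, 18, 16]
98 → hit
91 → miss, evict 16, frames [77, 98, 14, 18, 91]
98 → hit
Hits: 13.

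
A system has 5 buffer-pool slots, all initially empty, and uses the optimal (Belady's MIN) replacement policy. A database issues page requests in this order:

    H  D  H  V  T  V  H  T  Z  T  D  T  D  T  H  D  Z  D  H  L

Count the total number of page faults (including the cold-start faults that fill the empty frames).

6

H: fault, frames {H}
D: fault, frames {H,D}
H: hit
V: fault, frames {H,D,V}
T: fault, frames {H,D,V,T}
V: hit
H: hit
T: hit
Z: fault, frames {H,D,V,T,Z}
T: hit
D: hit
T: hit
D: hit
T: hit
H: hit
D: hit
Z: hit
D: hit
H: hit
L: fault, evict Z, frames {H,D,V,T,L}
Page faults: 6.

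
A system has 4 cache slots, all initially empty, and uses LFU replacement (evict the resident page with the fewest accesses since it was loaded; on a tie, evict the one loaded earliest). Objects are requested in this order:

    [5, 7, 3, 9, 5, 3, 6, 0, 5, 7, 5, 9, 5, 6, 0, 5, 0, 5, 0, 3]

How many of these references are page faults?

5 -> miss, frames [5]
7 -> miss, frames [5, 7]
3 -> miss, frames [5, 7, 3]
9 -> miss, frames [5, 7, 3, 9]
5 -> hit
3 -> hit
6 -> miss, evict 7, frames [5, 3, 9, 6]
0 -> miss, evict 9, frames [5, 3, 6, 0]
5 -> hit
7 -> miss, evict 6, frames [5, 3, 0, 7]
5 -> hit
9 -> miss, evict 0, frames [5, 3, 7, 9]
5 -> hit
6 -> miss, evict 7, frames [5, 3, 9, 6]
0 -> miss, evict 9, frames [5, 3, 6, 0]
5 -> hit
0 -> hit
5 -> hit
0 -> hit
3 -> hit
Page faults: 10.

10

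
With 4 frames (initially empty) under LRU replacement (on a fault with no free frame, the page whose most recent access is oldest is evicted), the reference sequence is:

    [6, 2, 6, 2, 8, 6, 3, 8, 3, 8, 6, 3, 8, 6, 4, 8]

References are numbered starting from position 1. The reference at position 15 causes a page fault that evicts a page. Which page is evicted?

pos 1: 6 -> miss, frames [6]
pos 2: 2 -> miss, frames [6, 2]
pos 3: 6 -> hit
pos 4: 2 -> hit
pos 5: 8 -> miss, frames [6, 2, 8]
pos 6: 6 -> hit
pos 7: 3 -> miss, frames [2, 8, 6, 3]
pos 8: 8 -> hit
pos 9: 3 -> hit
pos 10: 8 -> hit
pos 11: 6 -> hit
pos 12: 3 -> hit
pos 13: 8 -> hit
pos 14: 6 -> hit
pos 15: 4 -> miss, evict 2, frames [3, 8, 6, 4]
At position 15, page 2 is evicted.

2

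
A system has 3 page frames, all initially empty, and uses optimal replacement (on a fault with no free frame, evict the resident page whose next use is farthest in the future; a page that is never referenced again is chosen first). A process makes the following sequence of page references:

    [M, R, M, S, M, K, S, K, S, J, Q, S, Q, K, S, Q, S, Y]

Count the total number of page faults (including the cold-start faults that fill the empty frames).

7

M -> fault, frames (M)
R -> fault, frames (M R)
M -> hit
S -> fault, frames (M R S)
M -> hit
K -> fault, evict R, frames (M S K)
S -> hit
K -> hit
S -> hit
J -> fault, evict M, frames (S K J)
Q -> fault, evict J, frames (S K Q)
S -> hit
Q -> hit
K -> hit
S -> hit
Q -> hit
S -> hit
Y -> fault, evict Q, frames (S K Y)
Page faults: 7.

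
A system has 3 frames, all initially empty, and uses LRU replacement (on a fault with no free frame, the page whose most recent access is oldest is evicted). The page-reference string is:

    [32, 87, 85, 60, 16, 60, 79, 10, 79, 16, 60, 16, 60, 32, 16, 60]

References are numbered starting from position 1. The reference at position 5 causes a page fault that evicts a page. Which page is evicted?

pos 1: 32: miss, frames {32}
pos 2: 87: miss, frames {32,87}
pos 3: 85: miss, frames {32,87,85}
pos 4: 60: miss, evict 32, frames {87,85,60}
pos 5: 16: miss, evict 87, frames {85,60,16}
At position 5, page 87 is evicted.

87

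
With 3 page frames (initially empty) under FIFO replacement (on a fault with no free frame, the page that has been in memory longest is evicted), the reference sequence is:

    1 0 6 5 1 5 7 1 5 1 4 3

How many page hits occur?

1 → fault, frames (1)
0 → fault, frames (1 0)
6 → fault, frames (1 0 6)
5 → fault, evict 1, frames (0 6 5)
1 → fault, evict 0, frames (6 5 1)
5 → hit
7 → fault, evict 6, frames (5 1 7)
1 → hit
5 → hit
1 → hit
4 → fault, evict 5, frames (1 7 4)
3 → fault, evict 1, frames (7 4 3)
Hits: 4.

4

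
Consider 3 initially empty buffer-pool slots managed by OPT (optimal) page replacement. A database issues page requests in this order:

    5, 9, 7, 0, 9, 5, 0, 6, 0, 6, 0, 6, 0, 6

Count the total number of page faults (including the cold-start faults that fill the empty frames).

5: fault, frames {5}
9: fault, frames {5,9}
7: fault, frames {5,9,7}
0: fault, evict 7, frames {5,9,0}
9: hit
5: hit
0: hit
6: fault, evict 9, frames {5,0,6}
0: hit
6: hit
0: hit
6: hit
0: hit
6: hit
Page faults: 5.

5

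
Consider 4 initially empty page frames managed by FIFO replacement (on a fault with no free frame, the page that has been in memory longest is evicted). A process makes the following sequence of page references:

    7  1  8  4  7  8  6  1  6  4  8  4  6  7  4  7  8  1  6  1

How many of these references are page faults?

7

7 -> fault, frames [7]
1 -> fault, frames [7, 1]
8 -> fault, frames [7, 1, 8]
4 -> fault, frames [7, 1, 8, 4]
7 -> hit
8 -> hit
6 -> fault, evict 7, frames [1, 8, 4, 6]
1 -> hit
6 -> hit
4 -> hit
8 -> hit
4 -> hit
6 -> hit
7 -> fault, evict 1, frames [8, 4, 6, 7]
4 -> hit
7 -> hit
8 -> hit
1 -> fault, evict 8, frames [4, 6, 7, 1]
6 -> hit
1 -> hit
Page faults: 7.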